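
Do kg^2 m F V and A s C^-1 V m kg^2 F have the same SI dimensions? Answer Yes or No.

Yes

Left side:
  F = kg⁻¹·m⁻²·s⁴·A².
  V = kg·m²·s⁻³·A⁻¹.
  Combining: kg²·m·F·V = kg² · m · (kg⁻¹·m⁻²·s⁴·A²) · (kg·m²·s⁻³·A⁻¹) = kg²·m·s·A.
Right side:
  C = A·s = s·A (charge = current × time).
  So C⁻¹ = s⁻¹·A⁻¹.
  V = W/A (potential = power per current),
      = kg·m²·s⁻³·A⁻¹.
  F = C/V (capacitance = charge per voltage),
      = A·s/(kg·m²·s⁻³·A⁻¹) (substituting C and V),
      = kg⁻¹·m⁻²·s⁴·A².
  Combining: A·s·C⁻¹·V·m·kg²·F = A · s · (s⁻¹·A⁻¹) · (kg·m²·s⁻³·A⁻¹) · m · kg² · (kg⁻¹·m⁻²·s⁴·A²) = kg²·m·s·A.
Both reduce to kg²·m·s·A.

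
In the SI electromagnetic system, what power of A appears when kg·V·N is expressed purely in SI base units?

V = W/A (potential = power per current),
    = kg·m²·s⁻³·A⁻¹.
N = kg·m/s² = kg·m·s⁻² (force = mass × acceleration).
Combining: kg·V·N = kg · (kg·m²·s⁻³·A⁻¹) · (kg·m·s⁻²) = kg³·m³·s⁻⁵·A⁻¹.
The exponent of A is -1.

-1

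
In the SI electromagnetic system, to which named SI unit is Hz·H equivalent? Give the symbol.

Ω

Hz = 1/s = s⁻¹ (frequency is cycles per second).
H = Wb/A (inductance = flux per current),
    = kg·m²·s⁻²·A⁻².
Combining: Hz·H = s⁻¹ · (kg·m²·s⁻²·A⁻²) = kg·m²·s⁻³·A⁻².
kg·m²·s⁻³·A⁻² is the base-SI form of the ohm.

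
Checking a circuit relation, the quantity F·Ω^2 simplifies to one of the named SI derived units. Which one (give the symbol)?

F = kg⁻¹·m⁻²·s⁴·A².
Ω = kg·m²·s⁻³·A⁻².
So Ω² = kg²·m⁴·s⁻⁶·A⁻⁴.
Combining: F·Ω² = (kg⁻¹·m⁻²·s⁴·A²) · (kg²·m⁴·s⁻⁶·A⁻⁴) = kg·m²·s⁻²·A⁻².
kg·m²·s⁻²·A⁻² is the base-SI form of the henry.

H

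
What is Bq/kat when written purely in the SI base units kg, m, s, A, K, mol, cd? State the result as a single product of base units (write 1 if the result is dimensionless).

Bq = 1/s = s⁻¹ (activity is decays per second).
kat = mol/s = s⁻¹·mol (catalytic activity).
So kat⁻¹ = s·mol⁻¹.
Combining: Bq·kat⁻¹ = s⁻¹ · (s·mol⁻¹) = mol⁻¹.

mol⁻¹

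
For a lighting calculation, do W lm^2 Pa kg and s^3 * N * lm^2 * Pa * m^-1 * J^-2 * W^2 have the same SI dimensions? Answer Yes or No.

Left side:
  W = J/s (power = energy per time),
      = kg·m²·s⁻³.
  lm = cd·sr = cd (luminous flux; sr is dimensionless).
  So lm² = cd².
  Pa = N/m² (pressure = force per area),
      = kg·m⁻¹·s⁻².
  Combining: W·lm²·Pa·kg = (kg·m²·s⁻³) · cd² · (kg·m⁻¹·s⁻²) · kg = kg³·m·s⁻⁵·cd².
Right side:
  N = kg·m·s⁻².
  lm = cd.
  So lm² = cd².
  Pa = kg·m⁻¹·s⁻².
  J = kg·m²·s⁻².
  So J⁻² = kg⁻²·m⁻⁴·s⁴.
  W = kg·m²·s⁻³.
  So W² = kg²·m⁴·s⁻⁶.
  Combining: s³·N·lm²·Pa·m⁻¹·J⁻²·W² = s³ · (kg·m·s⁻²) · cd² · (kg·m⁻¹·s⁻²) · m⁻¹ · (kg⁻²·m⁻⁴·s⁴) · (kg²·m⁴·s⁻⁶) = kg²·m⁻¹·s⁻³·cd².
Left is kg³·m·s⁻⁵·cd²; right is kg²·m⁻¹·s⁻³·cd² — different.

No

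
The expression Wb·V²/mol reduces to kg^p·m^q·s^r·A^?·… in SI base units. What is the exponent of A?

-3

Wb = kg·m²·s⁻²·A⁻¹.
V = kg·m²·s⁻³·A⁻¹.
So V² = kg²·m⁴·s⁻⁶·A⁻².
Combining: mol⁻¹·Wb·V² = mol⁻¹ · (kg·m²·s⁻²·A⁻¹) · (kg²·m⁴·s⁻⁶·A⁻²) = kg³·m⁶·s⁻⁸·A⁻³·mol⁻¹.
The exponent of A is -3.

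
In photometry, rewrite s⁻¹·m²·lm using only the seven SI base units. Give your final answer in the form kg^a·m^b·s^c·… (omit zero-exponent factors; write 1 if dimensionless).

lm = cd·sr = cd (luminous flux; sr is dimensionless).
Combining: s⁻¹·m²·lm = s⁻¹ · m² · cd = m²·s⁻¹·cd.

m²·s⁻¹·cd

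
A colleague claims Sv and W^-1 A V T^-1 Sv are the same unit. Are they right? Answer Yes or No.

No

Left side:
  Sv = J/kg (equivalent dose = energy per mass),
      = m²·s⁻².
Right side:
  W = J/s (power = energy per time),
      = kg·m²·s⁻³.
  So W⁻¹ = kg⁻¹·m⁻²·s³.
  V = W/A (potential = power per current),
      = kg·m²·s⁻³·A⁻¹.
  T = Wb/m² (flux density = flux per area),
      = kg·s⁻²·A⁻¹.
  So T⁻¹ = kg⁻¹·s²·A.
  Sv = J/kg (equivalent dose = energy per mass),
      = m²·s⁻².
  Combining: W⁻¹·A·V·T⁻¹·Sv = (kg⁻¹·m⁻²·s³) · A · (kg·m²·s⁻³·A⁻¹) · (kg⁻¹·s²·A) · (m²·s⁻²) = kg⁻¹·m²·A.
Left is m²·s⁻²; right is kg⁻¹·m²·A — different.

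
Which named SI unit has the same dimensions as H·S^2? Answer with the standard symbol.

H = Wb/A (inductance = flux per current),
    = kg·m²·s⁻²·A⁻².
S = 1/Ω (conductance is reciprocal resistance),
    = kg⁻¹·m⁻²·s³·A².
So S² = kg⁻²·m⁻⁴·s⁶·A⁴.
Combining: H·S² = (kg·m²·s⁻²·A⁻²) · (kg⁻²·m⁻⁴·s⁶·A⁴) = kg⁻¹·m⁻²·s⁴·A².
kg⁻¹·m⁻²·s⁴·A² is the base-SI form of the farad.

F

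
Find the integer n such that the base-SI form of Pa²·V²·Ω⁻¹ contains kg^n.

3

Pa = N/m² (pressure = force per area),
    = kg·m⁻¹·s⁻².
So Pa² = kg²·m⁻²·s⁻⁴.
V = W/A (potential = power per current),
    = kg·m²·s⁻³·A⁻¹.
So V² = kg²·m⁴·s⁻⁶·A⁻².
Ω = V/A (resistance = voltage per current),
    = kg·m²·s⁻³·A⁻².
So Ω⁻¹ = kg⁻¹·m⁻²·s³·A².
Combining: Pa²·V²·Ω⁻¹ = (kg²·m⁻²·s⁻⁴) · (kg²·m⁴·s⁻⁶·A⁻²) · (kg⁻¹·m⁻²·s³·A²) = kg³·s⁻⁷.
The exponent of kg is 3.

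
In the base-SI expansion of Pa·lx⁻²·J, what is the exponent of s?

Pa = kg·m⁻¹·s⁻².
lx = m⁻²·cd.
So lx⁻² = m⁴·cd⁻².
J = kg·m²·s⁻².
Combining: Pa·lx⁻²·J = (kg·m⁻¹·s⁻²) · (m⁴·cd⁻²) · (kg·m²·s⁻²) = kg²·m⁵·s⁻⁴·cd⁻².
The exponent of s is -4.

-4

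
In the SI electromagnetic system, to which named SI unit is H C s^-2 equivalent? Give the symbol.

V

H = Wb/A (inductance = flux per current),
    = kg·m²·s⁻²·A⁻².
C = A·s = s·A (charge = current × time).
Combining: H·C·s⁻² = (kg·m²·s⁻²·A⁻²) · (s·A) · s⁻² = kg·m²·s⁻³·A⁻¹.
kg·m²·s⁻³·A⁻¹ is the base-SI form of the volt.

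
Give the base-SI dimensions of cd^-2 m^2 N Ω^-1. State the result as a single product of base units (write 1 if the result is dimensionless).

N = kg·m/s² = kg·m·s⁻² (force = mass × acceleration).
Ω = V/A (resistance = voltage per current),
    = kg·m²·s⁻³·A⁻².
So Ω⁻¹ = kg⁻¹·m⁻²·s³·A².
Combining: cd⁻²·m²·N·Ω⁻¹ = cd⁻² · m² · (kg·m·s⁻²) · (kg⁻¹·m⁻²·s³·A²) = m·s·A²·cd⁻².

m·s·A²·cd⁻²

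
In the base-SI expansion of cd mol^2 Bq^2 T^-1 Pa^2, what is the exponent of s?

Bq = s⁻¹.
So Bq² = s⁻².
T = kg·s⁻²·A⁻¹.
So T⁻¹ = kg⁻¹·s²·A.
Pa = kg·m⁻¹·s⁻².
So Pa² = kg²·m⁻²·s⁻⁴.
Combining: cd·mol²·Bq²·T⁻¹·Pa² = cd · mol² · s⁻² · (kg⁻¹·s²·A) · (kg²·m⁻²·s⁻⁴) = kg·m⁻²·s⁻⁴·A·mol²·cd.
The exponent of s is -4.

-4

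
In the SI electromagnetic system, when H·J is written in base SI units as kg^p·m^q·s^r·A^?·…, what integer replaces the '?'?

H = kg·m²·s⁻²·A⁻².
J = kg·m²·s⁻².
Combining: H·J = (kg·m²·s⁻²·A⁻²) · (kg·m²·s⁻²) = kg²·m⁴·s⁻⁴·A⁻².
The exponent of A is -2.

-2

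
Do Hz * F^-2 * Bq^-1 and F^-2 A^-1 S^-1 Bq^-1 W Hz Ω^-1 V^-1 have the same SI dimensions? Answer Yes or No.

Left side:
  Hz = s⁻¹.
  F = kg⁻¹·m⁻²·s⁴·A².
  So F⁻² = kg²·m⁴·s⁻⁸·A⁻⁴.
  Bq = s⁻¹.
  So Bq⁻¹ = s.
  Combining: Hz·F⁻²·Bq⁻¹ = s⁻¹ · (kg²·m⁴·s⁻⁸·A⁻⁴) · s = kg²·m⁴·s⁻⁸·A⁻⁴.
Right side:
  F = kg⁻¹·m⁻²·s⁴·A².
  So F⁻² = kg²·m⁴·s⁻⁸·A⁻⁴.
  S = kg⁻¹·m⁻²·s³·A².
  So S⁻¹ = kg·m²·s⁻³·A⁻².
  Bq = s⁻¹.
  So Bq⁻¹ = s.
  W = kg·m²·s⁻³.
  Hz = s⁻¹.
  Ω = kg·m²·s⁻³·A⁻².
  So Ω⁻¹ = kg⁻¹·m⁻²·s³·A².
  V = kg·m²·s⁻³·A⁻¹.
  So V⁻¹ = kg⁻¹·m⁻²·s³·A.
  Combining: F⁻²·A⁻¹·S⁻¹·Bq⁻¹·W·Hz·Ω⁻¹·V⁻¹ = (kg²·m⁴·s⁻⁸·A⁻⁴) · A⁻¹ · (kg·m²·s⁻³·A⁻²) · s · (kg·m²·s⁻³) · s⁻¹ · (kg⁻¹·m⁻²·s³·A²) · (kg⁻¹·m⁻²·s³·A) = kg²·m⁴·s⁻⁸·A⁻⁴.
Both reduce to kg²·m⁴·s⁻⁸·A⁻⁴.

Yes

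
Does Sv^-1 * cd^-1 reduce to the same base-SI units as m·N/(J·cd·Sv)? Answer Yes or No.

Left side:
  Sv = J/kg (equivalent dose = energy per mass),
      = m²·s⁻².
  So Sv⁻¹ = m⁻²·s².
  Combining: Sv⁻¹·cd⁻¹ = (m⁻²·s²) · cd⁻¹ = m⁻²·s²·cd⁻¹.
Right side:
  J = N·m (work = force × distance),
      = kg·m²·s⁻².
  So J⁻¹ = kg⁻¹·m⁻²·s².
  Sv = J/kg (equivalent dose = energy per mass),
      = m²·s⁻².
  So Sv⁻¹ = m⁻²·s².
  N = kg·m/s² = kg·m·s⁻² (force = mass × acceleration).
  Combining: J⁻¹·cd⁻¹·m·Sv⁻¹·N = (kg⁻¹·m⁻²·s²) · cd⁻¹ · m · (m⁻²·s²) · (kg·m·s⁻²) = m⁻²·s²·cd⁻¹.
Both reduce to m⁻²·s²·cd⁻¹.

Yes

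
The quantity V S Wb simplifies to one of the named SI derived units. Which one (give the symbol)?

V = kg·m²·s⁻³·A⁻¹.
S = kg⁻¹·m⁻²·s³·A².
Wb = kg·m²·s⁻²·A⁻¹.
Combining: V·S·Wb = (kg·m²·s⁻³·A⁻¹) · (kg⁻¹·m⁻²·s³·A²) · (kg·m²·s⁻²·A⁻¹) = kg·m²·s⁻².
kg·m²·s⁻² is the base-SI form of the joule.

J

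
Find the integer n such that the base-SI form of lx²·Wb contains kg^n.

1

lx = m⁻²·cd.
So lx² = m⁻⁴·cd².
Wb = kg·m²·s⁻²·A⁻¹.
Combining: lx²·Wb = (m⁻⁴·cd²) · (kg·m²·s⁻²·A⁻¹) = kg·m⁻²·s⁻²·A⁻¹·cd².
The exponent of kg is 1.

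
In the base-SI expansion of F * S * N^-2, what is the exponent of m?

-6

F = kg⁻¹·m⁻²·s⁴·A².
S = kg⁻¹·m⁻²·s³·A².
N = kg·m·s⁻².
So N⁻² = kg⁻²·m⁻²·s⁴.
Combining: F·S·N⁻² = (kg⁻¹·m⁻²·s⁴·A²) · (kg⁻¹·m⁻²·s³·A²) · (kg⁻²·m⁻²·s⁴) = kg⁻⁴·m⁻⁶·s¹¹·A⁴.
The exponent of m is -6.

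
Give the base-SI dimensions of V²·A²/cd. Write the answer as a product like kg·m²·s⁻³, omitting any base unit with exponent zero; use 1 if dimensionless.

kg²·m⁴·s⁻⁶·cd⁻¹

V = kg·m²·s⁻³·A⁻¹.
So V² = kg²·m⁴·s⁻⁶·A⁻².
Combining: V²·cd⁻¹·A² = (kg²·m⁴·s⁻⁶·A⁻²) · cd⁻¹ · A² = kg²·m⁴·s⁻⁶·cd⁻¹.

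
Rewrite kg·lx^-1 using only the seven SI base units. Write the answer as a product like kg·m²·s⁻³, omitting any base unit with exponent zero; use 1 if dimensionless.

lx = lm/m² (illuminance = luminous flux per area),
    = m⁻²·cd.
So lx⁻¹ = m²·cd⁻¹.
Combining: kg·lx⁻¹ = kg · (m²·cd⁻¹) = kg·m²·cd⁻¹.

kg·m²·cd⁻¹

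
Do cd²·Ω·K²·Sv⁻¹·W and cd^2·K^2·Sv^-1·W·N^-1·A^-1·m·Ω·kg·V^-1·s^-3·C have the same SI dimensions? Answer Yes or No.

No

Left side:
  Ω = V/A (resistance = voltage per current),
      = kg·m²·s⁻³·A⁻².
  Sv = J/kg (equivalent dose = energy per mass),
      = m²·s⁻².
  So Sv⁻¹ = m⁻²·s².
  W = J/s (power = energy per time),
      = kg·m²·s⁻³.
  Combining: cd²·Ω·K²·Sv⁻¹·W = cd² · (kg·m²·s⁻³·A⁻²) · K² · (m⁻²·s²) · (kg·m²·s⁻³) = kg²·m²·s⁻⁴·A⁻²·K²·cd².
Right side:
  Sv = J/kg (equivalent dose = energy per mass),
      = m²·s⁻².
  So Sv⁻¹ = m⁻²·s².
  W = J/s (power = energy per time),
      = kg·m²·s⁻³.
  N = kg·m/s² = kg·m·s⁻² (force = mass × acceleration).
  So N⁻¹ = kg⁻¹·m⁻¹·s².
  Ω = V/A (resistance = voltage per current),
      = kg·m²·s⁻³·A⁻².
  V = W/A (potential = power per current),
      = kg·m²·s⁻³·A⁻¹.
  So V⁻¹ = kg⁻¹·m⁻²·s³·A.
  C = A·s = s·A (charge = current × time).
  Combining: cd²·K²·Sv⁻¹·W·N⁻¹·A⁻¹·m·Ω·kg·V⁻¹·s⁻³·C = cd² · K² · (m⁻²·s²) · (kg·m²·s⁻³) · (kg⁻¹·m⁻¹·s²) · A⁻¹ · m · (kg·m²·s⁻³·A⁻²) · kg · (kg⁻¹·m⁻²·s³·A) · s⁻³ · (s·A) = kg·s⁻¹·A⁻¹·K²·cd².
Left is kg²·m²·s⁻⁴·A⁻²·K²·cd²; right is kg·s⁻¹·A⁻¹·K²·cd² — different.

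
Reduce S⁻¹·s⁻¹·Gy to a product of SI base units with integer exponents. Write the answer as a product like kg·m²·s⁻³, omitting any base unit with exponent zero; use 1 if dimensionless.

S = 1/Ω (conductance is reciprocal resistance),
    = kg⁻¹·m⁻²·s³·A².
So S⁻¹ = kg·m²·s⁻³·A⁻².
Gy = J/kg (absorbed dose = energy per mass),
    = m²·s⁻².
Combining: S⁻¹·s⁻¹·Gy = (kg·m²·s⁻³·A⁻²) · s⁻¹ · (m²·s⁻²) = kg·m⁴·s⁻⁶·A⁻².

kg·m⁴·s⁻⁶·A⁻²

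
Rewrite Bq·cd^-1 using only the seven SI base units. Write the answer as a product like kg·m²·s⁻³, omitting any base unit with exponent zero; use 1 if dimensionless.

s⁻¹·cd⁻¹

Bq = 1/s = s⁻¹ (activity is decays per second).
Combining: Bq·cd⁻¹ = s⁻¹ · cd⁻¹ = s⁻¹·cd⁻¹.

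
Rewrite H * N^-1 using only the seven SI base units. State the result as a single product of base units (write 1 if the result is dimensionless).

H = Wb/A (inductance = flux per current),
    = kg·m²·s⁻²·A⁻².
N = kg·m/s² = kg·m·s⁻² (force = mass × acceleration).
So N⁻¹ = kg⁻¹·m⁻¹·s².
Combining: H·N⁻¹ = (kg·m²·s⁻²·A⁻²) · (kg⁻¹·m⁻¹·s²) = m·A⁻².

m·A⁻²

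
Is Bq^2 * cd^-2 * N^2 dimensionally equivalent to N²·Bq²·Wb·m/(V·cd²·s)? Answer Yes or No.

Left side:
  Bq = 1/s = s⁻¹ (activity is decays per second).
  So Bq² = s⁻².
  N = kg·m/s² = kg·m·s⁻² (force = mass × acceleration).
  So N² = kg²·m²·s⁻⁴.
  Combining: Bq²·cd⁻²·N² = s⁻² · cd⁻² · (kg²·m²·s⁻⁴) = kg²·m²·s⁻⁶·cd⁻².
Right side:
  V = W/A (potential = power per current),
      = kg·m²·s⁻³·A⁻¹.
  So V⁻¹ = kg⁻¹·m⁻²·s³·A.
  N = kg·m/s² = kg·m·s⁻² (force = mass × acceleration).
  So N² = kg²·m²·s⁻⁴.
  Bq = 1/s = s⁻¹ (activity is decays per second).
  So Bq² = s⁻².
  Wb = V·s (flux: a volt is a weber per second),
      = kg·m²·s⁻²·A⁻¹.
  Combining: V⁻¹·N²·Bq²·cd⁻²·Wb·m·s⁻¹ = (kg⁻¹·m⁻²·s³·A) · (kg²·m²·s⁻⁴) · s⁻² · cd⁻² · (kg·m²·s⁻²·A⁻¹) · m · s⁻¹ = kg²·m³·s⁻⁶·cd⁻².
Left is kg²·m²·s⁻⁶·cd⁻²; right is kg²·m³·s⁻⁶·cd⁻² — different.

No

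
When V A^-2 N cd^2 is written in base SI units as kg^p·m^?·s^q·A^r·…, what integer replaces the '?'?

3

V = kg·m²·s⁻³·A⁻¹.
N = kg·m·s⁻².
Combining: V·A⁻²·N·cd² = (kg·m²·s⁻³·A⁻¹) · A⁻² · (kg·m·s⁻²) · cd² = kg²·m³·s⁻⁵·A⁻³·cd².
The exponent of m is 3.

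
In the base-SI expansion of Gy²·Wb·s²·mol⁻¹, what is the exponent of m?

6

Gy = m²·s⁻².
So Gy² = m⁴·s⁻⁴.
Wb = kg·m²·s⁻²·A⁻¹.
Combining: Gy²·Wb·s²·mol⁻¹ = (m⁴·s⁻⁴) · (kg·m²·s⁻²·A⁻¹) · s² · mol⁻¹ = kg·m⁶·s⁻⁴·A⁻¹·mol⁻¹.
The exponent of m is 6.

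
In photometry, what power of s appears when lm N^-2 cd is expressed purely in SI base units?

lm = cd·sr = cd (luminous flux; sr is dimensionless).
N = kg·m/s² = kg·m·s⁻² (force = mass × acceleration).
So N⁻² = kg⁻²·m⁻²·s⁴.
Combining: lm·N⁻²·cd = cd · (kg⁻²·m⁻²·s⁴) · cd = kg⁻²·m⁻²·s⁴·cd².
The exponent of s is 4.

4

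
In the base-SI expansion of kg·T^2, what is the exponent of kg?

T = kg·s⁻²·A⁻¹.
So T² = kg²·s⁻⁴·A⁻².
Combining: kg·T² = kg · (kg²·s⁻⁴·A⁻²) = kg³·s⁻⁴·A⁻².
The exponent of kg is 3.

3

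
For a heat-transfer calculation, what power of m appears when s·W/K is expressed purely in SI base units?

W = kg·m²·s⁻³.
Combining: s·K⁻¹·W = s · K⁻¹ · (kg·m²·s⁻³) = kg·m²·s⁻²·K⁻¹.
The exponent of m is 2.

2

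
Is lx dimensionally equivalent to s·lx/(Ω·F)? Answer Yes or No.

Left side:
  lx = lm/m² (illuminance = luminous flux per area),
      = m⁻²·cd.
Right side:
  lx = lm/m² (illuminance = luminous flux per area),
      = m⁻²·cd.
  Ω = V/A (resistance = voltage per current),
      = kg·m²·s⁻³·A⁻².
  So Ω⁻¹ = kg⁻¹·m⁻²·s³·A².
  F = C/V (capacitance = charge per voltage),
      = A·s/(kg·m²·s⁻³·A⁻¹) (substituting C and V),
      = kg⁻¹·m⁻²·s⁴·A².
  So F⁻¹ = kg·m²·s⁻⁴·A⁻².
  Combining: s·lx·Ω⁻¹·F⁻¹ = s · (m⁻²·cd) · (kg⁻¹·m⁻²·s³·A²) · (kg·m²·s⁻⁴·A⁻²) = m⁻²·cd.
Both reduce to m⁻²·cd.

Yes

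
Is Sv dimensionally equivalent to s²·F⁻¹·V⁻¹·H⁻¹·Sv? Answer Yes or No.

No

Left side:
  Sv = J/kg (equivalent dose = energy per mass),
      = m²·s⁻².
Right side:
  F = C/V (capacitance = charge per voltage),
      = A·s/(kg·m²·s⁻³·A⁻¹) (substituting C and V),
      = kg⁻¹·m⁻²·s⁴·A².
  So F⁻¹ = kg·m²·s⁻⁴·A⁻².
  V = W/A (potential = power per current),
      = kg·m²·s⁻³·A⁻¹.
  So V⁻¹ = kg⁻¹·m⁻²·s³·A.
  H = Wb/A (inductance = flux per current),
      = kg·m²·s⁻²·A⁻².
  So H⁻¹ = kg⁻¹·m⁻²·s²·A².
  Sv = J/kg (equivalent dose = energy per mass),
      = m²·s⁻².
  Combining: s²·F⁻¹·V⁻¹·H⁻¹·Sv = s² · (kg·m²·s⁻⁴·A⁻²) · (kg⁻¹·m⁻²·s³·A) · (kg⁻¹·m⁻²·s²·A²) · (m²·s⁻²) = kg⁻¹·s·A.
Left is m²·s⁻²; right is kg⁻¹·s·A — different.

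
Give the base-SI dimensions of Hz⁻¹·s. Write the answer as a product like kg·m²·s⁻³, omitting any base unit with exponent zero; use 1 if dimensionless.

Hz = 1/s = s⁻¹ (frequency is cycles per second).
So Hz⁻¹ = s.
Combining: Hz⁻¹·s = s · s = s².

s²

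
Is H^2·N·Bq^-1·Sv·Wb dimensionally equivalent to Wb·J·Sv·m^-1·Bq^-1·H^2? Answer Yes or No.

Left side:
  H = kg·m²·s⁻²·A⁻².
  So H² = kg²·m⁴·s⁻⁴·A⁻⁴.
  N = kg·m·s⁻².
  Bq = s⁻¹.
  So Bq⁻¹ = s.
  Sv = m²·s⁻².
  Wb = kg·m²·s⁻²·A⁻¹.
  Combining: H²·N·Bq⁻¹·Sv·Wb = (kg²·m⁴·s⁻⁴·A⁻⁴) · (kg·m·s⁻²) · s · (m²·s⁻²) · (kg·m²·s⁻²·A⁻¹) = kg⁴·m⁹·s⁻⁹·A⁻⁵.
Right side:
  Wb = V·s (flux: a volt is a weber per second),
      = kg·m²·s⁻²·A⁻¹.
  J = N·m (work = force × distance),
      = kg·m²·s⁻².
  Sv = J/kg (equivalent dose = energy per mass),
      = m²·s⁻².
  Bq = 1/s = s⁻¹ (activity is decays per second).
  So Bq⁻¹ = s.
  H = Wb/A (inductance = flux per current),
      = kg·m²·s⁻²·A⁻².
  So H² = kg²·m⁴·s⁻⁴·A⁻⁴.
  Combining: Wb·J·Sv·m⁻¹·Bq⁻¹·H² = (kg·m²·s⁻²·A⁻¹) · (kg·m²·s⁻²) · (m²·s⁻²) · m⁻¹ · s · (kg²·m⁴·s⁻⁴·A⁻⁴) = kg⁴·m⁹·s⁻⁹·A⁻⁵.
Both reduce to kg⁴·m⁹·s⁻⁹·A⁻⁵.

Yes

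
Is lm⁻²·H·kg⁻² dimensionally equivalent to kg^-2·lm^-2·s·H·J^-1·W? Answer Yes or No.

Left side:
  lm = cd·sr = cd (luminous flux; sr is dimensionless).
  So lm⁻² = cd⁻².
  H = Wb/A (inductance = flux per current),
      = kg·m²·s⁻²·A⁻².
  Combining: lm⁻²·H·kg⁻² = cd⁻² · (kg·m²·s⁻²·A⁻²) · kg⁻² = kg⁻¹·m²·s⁻²·A⁻²·cd⁻².
Right side:
  lm = cd.
  So lm⁻² = cd⁻².
  H = kg·m²·s⁻²·A⁻².
  J = kg·m²·s⁻².
  So J⁻¹ = kg⁻¹·m⁻²·s².
  W = kg·m²·s⁻³.
  Combining: kg⁻²·lm⁻²·s·H·J⁻¹·W = kg⁻² · cd⁻² · s · (kg·m²·s⁻²·A⁻²) · (kg⁻¹·m⁻²·s²) · (kg·m²·s⁻³) = kg⁻¹·m²·s⁻²·A⁻²·cd⁻².
Both reduce to kg⁻¹·m²·s⁻²·A⁻²·cd⁻².

Yes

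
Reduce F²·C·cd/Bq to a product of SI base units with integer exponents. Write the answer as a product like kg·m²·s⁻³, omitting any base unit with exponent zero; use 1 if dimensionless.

F = kg⁻¹·m⁻²·s⁴·A².
So F² = kg⁻²·m⁻⁴·s⁸·A⁴.
C = s·A.
Bq = s⁻¹.
So Bq⁻¹ = s.
Combining: F²·C·cd·Bq⁻¹ = (kg⁻²·m⁻⁴·s⁸·A⁴) · (s·A) · cd · s = kg⁻²·m⁻⁴·s¹⁰·A⁵·cd.

kg⁻²·m⁻⁴·s¹⁰·A⁵·cd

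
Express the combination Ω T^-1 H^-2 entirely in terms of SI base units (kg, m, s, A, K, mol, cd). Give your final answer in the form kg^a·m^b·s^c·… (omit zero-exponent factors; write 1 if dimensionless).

Ω = V/A (resistance = voltage per current),
    = kg·m²·s⁻³·A⁻².
T = Wb/m² (flux density = flux per area),
    = kg·s⁻²·A⁻¹.
So T⁻¹ = kg⁻¹·s²·A.
H = Wb/A (inductance = flux per current),
    = kg·m²·s⁻²·A⁻².
So H⁻² = kg⁻²·m⁻⁴·s⁴·A⁴.
Combining: Ω·T⁻¹·H⁻² = (kg·m²·s⁻³·A⁻²) · (kg⁻¹·s²·A) · (kg⁻²·m⁻⁴·s⁴·A⁴) = kg⁻²·m⁻²·s³·A³.

kg⁻²·m⁻²·s³·A³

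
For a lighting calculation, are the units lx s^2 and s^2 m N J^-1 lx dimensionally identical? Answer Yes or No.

Yes

Left side:
  lx = lm/m² (illuminance = luminous flux per area),
      = m⁻²·cd.
  Combining: lx·s² = (m⁻²·cd) · s² = m⁻²·s²·cd.
Right side:
  N = kg·m/s² = kg·m·s⁻² (force = mass × acceleration).
  J = N·m (work = force × distance),
      = kg·m²·s⁻².
  So J⁻¹ = kg⁻¹·m⁻²·s².
  lx = lm/m² (illuminance = luminous flux per area),
      = m⁻²·cd.
  Combining: s²·m·N·J⁻¹·lx = s² · m · (kg·m·s⁻²) · (kg⁻¹·m⁻²·s²) · (m⁻²·cd) = m⁻²·s²·cd.
Both reduce to m⁻²·s²·cd.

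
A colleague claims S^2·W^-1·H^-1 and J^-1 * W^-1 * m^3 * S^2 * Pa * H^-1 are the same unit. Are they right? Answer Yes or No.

Left side:
  S = kg⁻¹·m⁻²·s³·A².
  So S² = kg⁻²·m⁻⁴·s⁶·A⁴.
  W = kg·m²·s⁻³.
  So W⁻¹ = kg⁻¹·m⁻²·s³.
  H = kg·m²·s⁻²·A⁻².
  So H⁻¹ = kg⁻¹·m⁻²·s²·A².
  Combining: S²·W⁻¹·H⁻¹ = (kg⁻²·m⁻⁴·s⁶·A⁴) · (kg⁻¹·m⁻²·s³) · (kg⁻¹·m⁻²·s²·A²) = kg⁻⁴·m⁻⁸·s¹¹·A⁶.
Right side:
  J = N·m (work = force × distance),
      = kg·m²·s⁻².
  So J⁻¹ = kg⁻¹·m⁻²·s².
  W = J/s (power = energy per time),
      = kg·m²·s⁻³.
  So W⁻¹ = kg⁻¹·m⁻²·s³.
  S = 1/Ω (conductance is reciprocal resistance),
      = kg⁻¹·m⁻²·s³·A².
  So S² = kg⁻²·m⁻⁴·s⁶·A⁴.
  Pa = N/m² (pressure = force per area),
      = kg·m⁻¹·s⁻².
  H = Wb/A (inductance = flux per current),
      = kg·m²·s⁻²·A⁻².
  So H⁻¹ = kg⁻¹·m⁻²·s²·A².
  Combining: J⁻¹·W⁻¹·m³·S²·Pa·H⁻¹ = (kg⁻¹·m⁻²·s²) · (kg⁻¹·m⁻²·s³) · m³ · (kg⁻²·m⁻⁴·s⁶·A⁴) · (kg·m⁻¹·s⁻²) · (kg⁻¹·m⁻²·s²·A²) = kg⁻⁴·m⁻⁸·s¹¹·A⁶.
Both reduce to kg⁻⁴·m⁻⁸·s¹¹·A⁶.

Yes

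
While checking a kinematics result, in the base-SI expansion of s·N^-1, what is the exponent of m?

-1

N = kg·m·s⁻².
So N⁻¹ = kg⁻¹·m⁻¹·s².
Combining: s·N⁻¹ = s · (kg⁻¹·m⁻¹·s²) = kg⁻¹·m⁻¹·s³.
The exponent of m is -1.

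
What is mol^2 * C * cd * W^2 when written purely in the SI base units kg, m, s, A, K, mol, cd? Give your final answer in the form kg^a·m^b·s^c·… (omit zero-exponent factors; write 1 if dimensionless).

C = A·s = s·A (charge = current × time).
W = J/s (power = energy per time),
    = kg·m²·s⁻³.
So W² = kg²·m⁴·s⁻⁶.
Combining: mol²·C·cd·W² = mol² · (s·A) · cd · (kg²·m⁴·s⁻⁶) = kg²·m⁴·s⁻⁵·A·mol²·cd.

kg²·m⁴·s⁻⁵·A·mol²·cd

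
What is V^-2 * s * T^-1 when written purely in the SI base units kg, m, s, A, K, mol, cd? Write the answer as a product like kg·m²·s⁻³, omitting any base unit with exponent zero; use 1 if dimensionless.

kg⁻³·m⁻⁴·s⁹·A³

V = W/A (potential = power per current),
    = kg·m²·s⁻³·A⁻¹.
So V⁻² = kg⁻²·m⁻⁴·s⁶·A².
T = Wb/m² (flux density = flux per area),
    = kg·s⁻²·A⁻¹.
So T⁻¹ = kg⁻¹·s²·A.
Combining: V⁻²·s·T⁻¹ = (kg⁻²·m⁻⁴·s⁶·A²) · s · (kg⁻¹·s²·A) = kg⁻³·m⁻⁴·s⁹·A³.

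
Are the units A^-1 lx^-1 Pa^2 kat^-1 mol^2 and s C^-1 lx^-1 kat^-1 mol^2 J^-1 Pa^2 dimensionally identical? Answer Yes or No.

No

Left side:
  lx = m⁻²·cd.
  So lx⁻¹ = m²·cd⁻¹.
  Pa = kg·m⁻¹·s⁻².
  So Pa² = kg²·m⁻²·s⁻⁴.
  kat = s⁻¹·mol.
  So kat⁻¹ = s·mol⁻¹.
  Combining: A⁻¹·lx⁻¹·Pa²·kat⁻¹·mol² = A⁻¹ · (m²·cd⁻¹) · (kg²·m⁻²·s⁻⁴) · (s·mol⁻¹) · mol² = kg²·s⁻³·A⁻¹·mol·cd⁻¹.
Right side:
  C = A·s = s·A (charge = current × time).
  So C⁻¹ = s⁻¹·A⁻¹.
  lx = lm/m² (illuminance = luminous flux per area),
      = m⁻²·cd.
  So lx⁻¹ = m²·cd⁻¹.
  kat = mol/s = s⁻¹·mol (catalytic activity).
  So kat⁻¹ = s·mol⁻¹.
  J = N·m (work = force × distance),
      = kg·m²·s⁻².
  So J⁻¹ = kg⁻¹·m⁻²·s².
  Pa = N/m² (pressure = force per area),
      = kg·m⁻¹·s⁻².
  So Pa² = kg²·m⁻²·s⁻⁴.
  Combining: s·C⁻¹·lx⁻¹·kat⁻¹·mol²·J⁻¹·Pa² = s · (s⁻¹·A⁻¹) · (m²·cd⁻¹) · (s·mol⁻¹) · mol² · (kg⁻¹·m⁻²·s²) · (kg²·m⁻²·s⁻⁴) = kg·m⁻²·s⁻¹·A⁻¹·mol·cd⁻¹.
Left is kg²·s⁻³·A⁻¹·mol·cd⁻¹; right is kg·m⁻²·s⁻¹·A⁻¹·mol·cd⁻¹ — different.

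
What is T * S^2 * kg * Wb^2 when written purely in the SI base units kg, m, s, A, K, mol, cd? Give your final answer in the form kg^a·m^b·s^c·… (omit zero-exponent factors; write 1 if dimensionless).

kg²·A

T = Wb/m² (flux density = flux per area),
    = kg·s⁻²·A⁻¹.
S = 1/Ω (conductance is reciprocal resistance),
    = kg⁻¹·m⁻²·s³·A².
So S² = kg⁻²·m⁻⁴·s⁶·A⁴.
Wb = V·s (flux: a volt is a weber per second),
    = kg·m²·s⁻²·A⁻¹.
So Wb² = kg²·m⁴·s⁻⁴·A⁻².
Combining: T·S²·kg·Wb² = (kg·s⁻²·A⁻¹) · (kg⁻²·m⁻⁴·s⁶·A⁴) · kg · (kg²·m⁴·s⁻⁴·A⁻²) = kg²·A.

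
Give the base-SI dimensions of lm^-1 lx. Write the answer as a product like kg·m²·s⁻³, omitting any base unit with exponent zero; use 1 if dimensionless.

m⁻²

lm = cd·sr = cd (luminous flux; sr is dimensionless).
So lm⁻¹ = cd⁻¹.
lx = lm/m² (illuminance = luminous flux per area),
    = m⁻²·cd.
Combining: lm⁻¹·lx = cd⁻¹ · (m⁻²·cd) = m⁻².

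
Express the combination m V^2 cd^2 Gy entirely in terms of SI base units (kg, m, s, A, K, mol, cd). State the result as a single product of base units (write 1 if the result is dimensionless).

kg²·m⁷·s⁻⁸·A⁻²·cd²

V = W/A (potential = power per current),
    = kg·m²·s⁻³·A⁻¹.
So V² = kg²·m⁴·s⁻⁶·A⁻².
Gy = J/kg (absorbed dose = energy per mass),
    = m²·s⁻².
Combining: m·V²·cd²·Gy = m · (kg²·m⁴·s⁻⁶·A⁻²) · cd² · (m²·s⁻²) = kg²·m⁷·s⁻⁸·A⁻²·cd².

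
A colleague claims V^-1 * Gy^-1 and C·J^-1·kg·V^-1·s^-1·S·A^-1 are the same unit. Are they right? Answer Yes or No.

No

Left side:
  V = W/A (potential = power per current),
      = kg·m²·s⁻³·A⁻¹.
  So V⁻¹ = kg⁻¹·m⁻²·s³·A.
  Gy = J/kg (absorbed dose = energy per mass),
      = m²·s⁻².
  So Gy⁻¹ = m⁻²·s².
  Combining: V⁻¹·Gy⁻¹ = (kg⁻¹·m⁻²·s³·A) · (m⁻²·s²) = kg⁻¹·m⁻⁴·s⁵·A.
Right side:
  C = A·s = s·A (charge = current × time).
  J = N·m (work = force × distance),
      = kg·m²·s⁻².
  So J⁻¹ = kg⁻¹·m⁻²·s².
  V = W/A (potential = power per current),
      = kg·m²·s⁻³·A⁻¹.
  So V⁻¹ = kg⁻¹·m⁻²·s³·A.
  S = 1/Ω (conductance is reciprocal resistance),
      = kg⁻¹·m⁻²·s³·A².
  Combining: C·J⁻¹·kg·V⁻¹·s⁻¹·S·A⁻¹ = (s·A) · (kg⁻¹·m⁻²·s²) · kg · (kg⁻¹·m⁻²·s³·A) · s⁻¹ · (kg⁻¹·m⁻²·s³·A²) · A⁻¹ = kg⁻²·m⁻⁶·s⁸·A³.
Left is kg⁻¹·m⁻⁴·s⁵·A; right is kg⁻²·m⁻⁶·s⁸·A³ — different.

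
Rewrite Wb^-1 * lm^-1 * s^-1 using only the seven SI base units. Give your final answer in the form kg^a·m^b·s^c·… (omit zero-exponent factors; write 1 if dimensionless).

Wb = kg·m²·s⁻²·A⁻¹.
So Wb⁻¹ = kg⁻¹·m⁻²·s²·A.
lm = cd.
So lm⁻¹ = cd⁻¹.
Combining: Wb⁻¹·lm⁻¹·s⁻¹ = (kg⁻¹·m⁻²·s²·A) · cd⁻¹ · s⁻¹ = kg⁻¹·m⁻²·s·A·cd⁻¹.

kg⁻¹·m⁻²·s·A·cd⁻¹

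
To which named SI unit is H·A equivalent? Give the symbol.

Wb

H = Wb/A (inductance = flux per current),
    = kg·m²·s⁻²·A⁻².
Combining: H·A = (kg·m²·s⁻²·A⁻²) · A = kg·m²·s⁻²·A⁻¹.
kg·m²·s⁻²·A⁻¹ is the base-SI form of the weber.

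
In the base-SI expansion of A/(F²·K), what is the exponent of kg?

F = kg⁻¹·m⁻²·s⁴·A².
So F⁻² = kg²·m⁴·s⁻⁸·A⁻⁴.
Combining: A·F⁻²·K⁻¹ = A · (kg²·m⁴·s⁻⁸·A⁻⁴) · K⁻¹ = kg²·m⁴·s⁻⁸·A⁻³·K⁻¹.
The exponent of kg is 2.

2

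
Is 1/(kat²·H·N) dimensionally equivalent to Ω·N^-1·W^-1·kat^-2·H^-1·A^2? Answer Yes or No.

Yes

Left side:
  kat = s⁻¹·mol.
  So kat⁻² = s²·mol⁻².
  H = kg·m²·s⁻²·A⁻².
  So H⁻¹ = kg⁻¹·m⁻²·s²·A².
  N = kg·m·s⁻².
  So N⁻¹ = kg⁻¹·m⁻¹·s².
  Combining: kat⁻²·H⁻¹·N⁻¹ = (s²·mol⁻²) · (kg⁻¹·m⁻²·s²·A²) · (kg⁻¹·m⁻¹·s²) = kg⁻²·m⁻³·s⁶·A²·mol⁻².
Right side:
  Ω = V/A (resistance = voltage per current),
      = kg·m²·s⁻³·A⁻².
  N = kg·m/s² = kg·m·s⁻² (force = mass × acceleration).
  So N⁻¹ = kg⁻¹·m⁻¹·s².
  W = J/s (power = energy per time),
      = kg·m²·s⁻³.
  So W⁻¹ = kg⁻¹·m⁻²·s³.
  kat = mol/s = s⁻¹·mol (catalytic activity).
  So kat⁻² = s²·mol⁻².
  H = Wb/A (inductance = flux per current),
      = kg·m²·s⁻²·A⁻².
  So H⁻¹ = kg⁻¹·m⁻²·s²·A².
  Combining: Ω·N⁻¹·W⁻¹·kat⁻²·H⁻¹·A² = (kg·m²·s⁻³·A⁻²) · (kg⁻¹·m⁻¹·s²) · (kg⁻¹·m⁻²·s³) · (s²·mol⁻²) · (kg⁻¹·m⁻²·s²·A²) · A² = kg⁻²·m⁻³·s⁶·A²·mol⁻².
Both reduce to kg⁻²·m⁻³·s⁶·A²·mol⁻².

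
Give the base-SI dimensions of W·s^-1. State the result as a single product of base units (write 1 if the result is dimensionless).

kg·m²·s⁻⁴

W = J/s (power = energy per time),
    = kg·m²·s⁻³.
Combining: W·s⁻¹ = (kg·m²·s⁻³) · s⁻¹ = kg·m²·s⁻⁴.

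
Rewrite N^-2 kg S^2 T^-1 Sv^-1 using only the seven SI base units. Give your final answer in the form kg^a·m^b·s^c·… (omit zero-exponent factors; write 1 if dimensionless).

N = kg·m/s² = kg·m·s⁻² (force = mass × acceleration).
So N⁻² = kg⁻²·m⁻²·s⁴.
S = 1/Ω (conductance is reciprocal resistance),
    = kg⁻¹·m⁻²·s³·A².
So S² = kg⁻²·m⁻⁴·s⁶·A⁴.
T = Wb/m² (flux density = flux per area),
    = kg·s⁻²·A⁻¹.
So T⁻¹ = kg⁻¹·s²·A.
Sv = J/kg (equivalent dose = energy per mass),
    = m²·s⁻².
So Sv⁻¹ = m⁻²·s².
Combining: N⁻²·kg·S²·T⁻¹·Sv⁻¹ = (kg⁻²·m⁻²·s⁴) · kg · (kg⁻²·m⁻⁴·s⁶·A⁴) · (kg⁻¹·s²·A) · (m⁻²·s²) = kg⁻⁴·m⁻⁸·s¹⁴·A⁵.

kg⁻⁴·m⁻⁸·s¹⁴·A⁵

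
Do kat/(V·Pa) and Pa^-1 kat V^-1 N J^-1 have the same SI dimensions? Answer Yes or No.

No

Left side:
  V = W/A (potential = power per current),
      = kg·m²·s⁻³·A⁻¹.
  So V⁻¹ = kg⁻¹·m⁻²·s³·A.
  kat = mol/s = s⁻¹·mol (catalytic activity).
  Pa = N/m² (pressure = force per area),
      = kg·m⁻¹·s⁻².
  So Pa⁻¹ = kg⁻¹·m·s².
  Combining: V⁻¹·kat·Pa⁻¹ = (kg⁻¹·m⁻²·s³·A) · (s⁻¹·mol) · (kg⁻¹·m·s²) = kg⁻²·m⁻¹·s⁴·A·mol.
Right side:
  Pa = N/m² (pressure = force per area),
      = kg·m⁻¹·s⁻².
  So Pa⁻¹ = kg⁻¹·m·s².
  kat = mol/s = s⁻¹·mol (catalytic activity).
  V = W/A (potential = power per current),
      = kg·m²·s⁻³·A⁻¹.
  So V⁻¹ = kg⁻¹·m⁻²·s³·A.
  N = kg·m/s² = kg·m·s⁻² (force = mass × acceleration).
  J = N·m (work = force × distance),
      = kg·m²·s⁻².
  So J⁻¹ = kg⁻¹·m⁻²·s².
  Combining: Pa⁻¹·kat·V⁻¹·N·J⁻¹ = (kg⁻¹·m·s²) · (s⁻¹·mol) · (kg⁻¹·m⁻²·s³·A) · (kg·m·s⁻²) · (kg⁻¹·m⁻²·s²) = kg⁻²·m⁻²·s⁴·A·mol.
Left is kg⁻²·m⁻¹·s⁴·A·mol; right is kg⁻²·m⁻²·s⁴·A·mol — different.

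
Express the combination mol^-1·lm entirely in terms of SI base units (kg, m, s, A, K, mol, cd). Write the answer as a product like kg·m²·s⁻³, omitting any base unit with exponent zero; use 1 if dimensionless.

lm = cd.
Combining: mol⁻¹·lm = mol⁻¹ · cd = mol⁻¹·cd.

mol⁻¹·cd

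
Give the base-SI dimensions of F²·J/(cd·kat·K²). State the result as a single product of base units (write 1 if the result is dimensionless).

kat = mol/s = s⁻¹·mol (catalytic activity).
So kat⁻¹ = s·mol⁻¹.
F = C/V (capacitance = charge per voltage),
    = A·s/(kg·m²·s⁻³·A⁻¹) (substituting C and V),
    = kg⁻¹·m⁻²·s⁴·A².
So F² = kg⁻²·m⁻⁴·s⁸·A⁴.
J = N·m (work = force × distance),
    = kg·m²·s⁻².
Combining: cd⁻¹·kat⁻¹·F²·J·K⁻² = cd⁻¹ · (s·mol⁻¹) · (kg⁻²·m⁻⁴·s⁸·A⁴) · (kg·m²·s⁻²) · K⁻² = kg⁻¹·m⁻²·s⁷·A⁴·K⁻²·mol⁻¹·cd⁻¹.

kg⁻¹·m⁻²·s⁷·A⁴·K⁻²·mol⁻¹·cd⁻¹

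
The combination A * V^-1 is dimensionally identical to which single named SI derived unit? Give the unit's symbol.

S

V = W/A (potential = power per current),
    = kg·m²·s⁻³·A⁻¹.
So V⁻¹ = kg⁻¹·m⁻²·s³·A.
Combining: A·V⁻¹ = A · (kg⁻¹·m⁻²·s³·A) = kg⁻¹·m⁻²·s³·A².
kg⁻¹·m⁻²·s³·A² is the base-SI form of the siemens.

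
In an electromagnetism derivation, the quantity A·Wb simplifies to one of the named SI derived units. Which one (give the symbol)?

J

Wb = V·s (flux: a volt is a weber per second),
    = kg·m²·s⁻²·A⁻¹.
Combining: A·Wb = A · (kg·m²·s⁻²·A⁻¹) = kg·m²·s⁻².
kg·m²·s⁻² is the base-SI form of the joule.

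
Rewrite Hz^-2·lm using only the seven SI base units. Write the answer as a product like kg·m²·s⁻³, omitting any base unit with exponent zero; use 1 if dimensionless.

s²·cd

Hz = s⁻¹.
So Hz⁻² = s².
lm = cd.
Combining: Hz⁻²·lm = s² · cd = s²·cd.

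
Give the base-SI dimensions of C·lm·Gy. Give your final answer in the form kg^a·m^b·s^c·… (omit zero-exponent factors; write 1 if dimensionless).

C = A·s = s·A (charge = current × time).
lm = cd·sr = cd (luminous flux; sr is dimensionless).
Gy = J/kg (absorbed dose = energy per mass),
    = m²·s⁻².
Combining: C·lm·Gy = (s·A) · cd · (m²·s⁻²) = m²·s⁻¹·A·cd.

m²·s⁻¹·A·cd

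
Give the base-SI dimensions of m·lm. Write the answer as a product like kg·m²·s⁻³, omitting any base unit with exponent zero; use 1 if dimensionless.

lm = cd.
Combining: m·lm = m · cd = m·cd.

m·cd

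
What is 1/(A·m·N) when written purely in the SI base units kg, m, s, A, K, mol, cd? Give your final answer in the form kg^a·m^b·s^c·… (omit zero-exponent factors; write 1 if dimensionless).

N = kg·m/s² = kg·m·s⁻² (force = mass × acceleration).
So N⁻¹ = kg⁻¹·m⁻¹·s².
Combining: A⁻¹·m⁻¹·N⁻¹ = A⁻¹ · m⁻¹ · (kg⁻¹·m⁻¹·s²) = kg⁻¹·m⁻²·s²·A⁻¹.

kg⁻¹·m⁻²·s²·A⁻¹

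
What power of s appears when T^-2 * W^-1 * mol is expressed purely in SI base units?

7

T = Wb/m² (flux density = flux per area),
    = kg·s⁻²·A⁻¹.
So T⁻² = kg⁻²·s⁴·A².
W = J/s (power = energy per time),
    = kg·m²·s⁻³.
So W⁻¹ = kg⁻¹·m⁻²·s³.
Combining: T⁻²·W⁻¹·mol = (kg⁻²·s⁴·A²) · (kg⁻¹·m⁻²·s³) · mol = kg⁻³·m⁻²·s⁷·A²·mol.
The exponent of s is 7.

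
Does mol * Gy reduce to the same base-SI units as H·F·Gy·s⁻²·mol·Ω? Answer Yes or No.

No

Left side:
  Gy = J/kg (absorbed dose = energy per mass),
      = m²·s⁻².
  Combining: mol·Gy = mol · (m²·s⁻²) = m²·s⁻²·mol.
Right side:
  H = kg·m²·s⁻²·A⁻².
  F = kg⁻¹·m⁻²·s⁴·A².
  Gy = m²·s⁻².
  Ω = kg·m²·s⁻³·A⁻².
  Combining: H·F·Gy·s⁻²·mol·Ω = (kg·m²·s⁻²·A⁻²) · (kg⁻¹·m⁻²·s⁴·A²) · (m²·s⁻²) · s⁻² · mol · (kg·m²·s⁻³·A⁻²) = kg·m⁴·s⁻⁵·A⁻²·mol.
Left is m²·s⁻²·mol; right is kg·m⁴·s⁻⁵·A⁻²·mol — different.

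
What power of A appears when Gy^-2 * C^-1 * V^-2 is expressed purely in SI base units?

1

Gy = J/kg (absorbed dose = energy per mass),
    = m²·s⁻².
So Gy⁻² = m⁻⁴·s⁴.
C = A·s = s·A (charge = current × time).
So C⁻¹ = s⁻¹·A⁻¹.
V = W/A (potential = power per current),
    = kg·m²·s⁻³·A⁻¹.
So V⁻² = kg⁻²·m⁻⁴·s⁶·A².
Combining: Gy⁻²·C⁻¹·V⁻² = (m⁻⁴·s⁴) · (s⁻¹·A⁻¹) · (kg⁻²·m⁻⁴·s⁶·A²) = kg⁻²·m⁻⁸·s⁹·A.
The exponent of A is 1.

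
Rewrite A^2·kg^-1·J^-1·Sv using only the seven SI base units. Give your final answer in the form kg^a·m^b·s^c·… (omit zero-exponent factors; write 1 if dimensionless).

J = N·m (work = force × distance),
    = kg·m²·s⁻².
So J⁻¹ = kg⁻¹·m⁻²·s².
Sv = J/kg (equivalent dose = energy per mass),
    = m²·s⁻².
Combining: A²·kg⁻¹·J⁻¹·Sv = A² · kg⁻¹ · (kg⁻¹·m⁻²·s²) · (m²·s⁻²) = kg⁻²·A².

kg⁻²·A²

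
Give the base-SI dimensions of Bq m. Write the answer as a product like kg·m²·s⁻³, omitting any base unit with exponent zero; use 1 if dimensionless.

Bq = 1/s = s⁻¹ (activity is decays per second).
Combining: Bq·m = s⁻¹ · m = m·s⁻¹.

m·s⁻¹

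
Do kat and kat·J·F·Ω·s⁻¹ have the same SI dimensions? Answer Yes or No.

Left side:
  kat = mol/s = s⁻¹·mol (catalytic activity).
Right side:
  kat = mol/s = s⁻¹·mol (catalytic activity).
  J = N·m (work = force × distance),
      = kg·m²·s⁻².
  F = C/V (capacitance = charge per voltage),
      = A·s/(kg·m²·s⁻³·A⁻¹) (substituting C and V),
      = kg⁻¹·m⁻²·s⁴·A².
  Ω = V/A (resistance = voltage per current),
      = kg·m²·s⁻³·A⁻².
  Combining: kat·J·F·Ω·s⁻¹ = (s⁻¹·mol) · (kg·m²·s⁻²) · (kg⁻¹·m⁻²·s⁴·A²) · (kg·m²·s⁻³·A⁻²) · s⁻¹ = kg·m²·s⁻³·mol.
Left is s⁻¹·mol; right is kg·m²·s⁻³·mol — different.

No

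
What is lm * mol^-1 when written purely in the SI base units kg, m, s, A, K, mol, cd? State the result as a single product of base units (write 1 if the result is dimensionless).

lm = cd·sr = cd (luminous flux; sr is dimensionless).
Combining: lm·mol⁻¹ = cd · mol⁻¹ = mol⁻¹·cd.

mol⁻¹·cd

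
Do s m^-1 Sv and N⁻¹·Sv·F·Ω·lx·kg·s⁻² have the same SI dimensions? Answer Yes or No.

No

Left side:
  Sv = m²·s⁻².
  Combining: s·m⁻¹·Sv = s · m⁻¹ · (m²·s⁻²) = m·s⁻¹.
Right side:
  N = kg·m/s² = kg·m·s⁻² (force = mass × acceleration).
  So N⁻¹ = kg⁻¹·m⁻¹·s².
  Sv = J/kg (equivalent dose = energy per mass),
      = m²·s⁻².
  F = C/V (capacitance = charge per voltage),
      = A·s/(kg·m²·s⁻³·A⁻¹) (substituting C and V),
      = kg⁻¹·m⁻²·s⁴·A².
  Ω = V/A (resistance = voltage per current),
      = kg·m²·s⁻³·A⁻².
  lx = lm/m² (illuminance = luminous flux per area),
      = m⁻²·cd.
  Combining: N⁻¹·Sv·F·Ω·lx·kg·s⁻² = (kg⁻¹·m⁻¹·s²) · (m²·s⁻²) · (kg⁻¹·m⁻²·s⁴·A²) · (kg·m²·s⁻³·A⁻²) · (m⁻²·cd) · kg · s⁻² = m⁻¹·s⁻¹·cd.
Left is m·s⁻¹; right is m⁻¹·s⁻¹·cd — different.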